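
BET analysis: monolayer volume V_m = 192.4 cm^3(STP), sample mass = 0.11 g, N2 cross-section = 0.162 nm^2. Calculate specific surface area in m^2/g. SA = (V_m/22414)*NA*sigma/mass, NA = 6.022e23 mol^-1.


Number of moles in monolayer = V_m / 22414 = 192.4 / 22414 = 0.00858392
Number of molecules = moles * NA = 0.00858392 * 6.022e23
SA = molecules * sigma / mass
SA = (192.4 / 22414) * 6.022e23 * 0.162e-18 / 0.11
SA = 7612.9 m^2/g

7612.9


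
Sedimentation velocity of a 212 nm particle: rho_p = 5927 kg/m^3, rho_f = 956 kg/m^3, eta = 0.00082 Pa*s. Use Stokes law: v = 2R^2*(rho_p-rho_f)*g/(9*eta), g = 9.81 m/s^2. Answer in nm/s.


Radius R = 212/2 nm = 1.06e-07 m
Density difference = 5927 - 956 = 4971 kg/m^3
v = 2 * R^2 * (rho_p - rho_f) * g / (9 * eta)
v = 2 * (1.06e-07)^2 * 4971 * 9.81 / (9 * 0.00082)
v = 1.4849e-07 m/s = 148.4903 nm/s

148.4903


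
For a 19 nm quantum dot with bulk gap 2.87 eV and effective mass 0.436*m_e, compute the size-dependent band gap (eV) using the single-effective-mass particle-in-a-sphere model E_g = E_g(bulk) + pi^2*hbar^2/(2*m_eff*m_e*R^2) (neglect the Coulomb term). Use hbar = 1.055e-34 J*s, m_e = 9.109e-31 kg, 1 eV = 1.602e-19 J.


Radius R = 19/2 nm = 9.5e-09 m
Confinement energy dE = pi^2 * hbar^2 / (2 * m_eff * m_e * R^2)
dE = pi^2 * (1.055e-34)^2 / (2 * 0.436 * 9.109e-31 * (9.5e-09)^2) J, divided by 1.602e-19 J/eV
dE = 0.0096 eV
Total band gap = E_g(bulk) + dE = 2.87 + 0.0096 = 2.8796 eV

2.8796


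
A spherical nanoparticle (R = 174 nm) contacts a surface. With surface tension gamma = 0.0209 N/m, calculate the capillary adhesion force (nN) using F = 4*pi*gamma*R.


Convert radius: R = 174 nm = 1.74e-07 m
F = 4 * pi * gamma * R
F = 4 * pi * 0.0209 * 1.74e-07
F = 4.56989e-08 N = 45.6989 nN

45.6989


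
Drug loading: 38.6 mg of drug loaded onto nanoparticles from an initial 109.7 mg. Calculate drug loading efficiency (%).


Drug loading efficiency = (drug loaded / drug initial) * 100
DLE = 38.6 / 109.7 * 100
DLE = 0.3519 * 100
DLE = 35.19%

35.19


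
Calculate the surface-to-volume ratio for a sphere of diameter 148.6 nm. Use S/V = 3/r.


Radius r = 148.6/2 = 74.3 nm
S/V = 3 / r = 3 / 74.3
S/V = 0.0404 nm^-1

0.0404


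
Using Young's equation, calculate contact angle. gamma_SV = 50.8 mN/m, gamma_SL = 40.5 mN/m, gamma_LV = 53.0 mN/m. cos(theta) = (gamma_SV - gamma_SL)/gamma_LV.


cos(theta) = (gamma_SV - gamma_SL) / gamma_LV
cos(theta) = (50.8 - 40.5) / 53.0
cos(theta) = 0.19434
theta = arccos(0.19434) = 78.79 degrees

78.79


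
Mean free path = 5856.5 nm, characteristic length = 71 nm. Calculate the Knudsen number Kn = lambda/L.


Knudsen number Kn = lambda / L
Kn = 5856.5 / 71
Kn = 82.4859

82.4859


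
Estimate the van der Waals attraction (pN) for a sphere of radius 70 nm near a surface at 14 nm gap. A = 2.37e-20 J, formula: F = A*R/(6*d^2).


Convert to SI: R = 70 nm = 7e-08 m, d = 14 nm = 1.4e-08 m
F = A * R / (6 * d^2)
F = 2.37e-20 * 7e-08 / (6 * (1.4e-08)^2)
F = 1.41071e-12 N = 1.411 pN

1.411


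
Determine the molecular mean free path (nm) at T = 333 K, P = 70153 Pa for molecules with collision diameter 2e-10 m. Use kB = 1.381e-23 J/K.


Mean free path: lambda = kB*T / (sqrt(2) * pi * d^2 * P)
lambda = 1.381e-23 * 333 / (sqrt(2) * pi * (2e-10)^2 * 70153)
lambda = 3.68864e-07 m
lambda = 368.86 nm

368.86


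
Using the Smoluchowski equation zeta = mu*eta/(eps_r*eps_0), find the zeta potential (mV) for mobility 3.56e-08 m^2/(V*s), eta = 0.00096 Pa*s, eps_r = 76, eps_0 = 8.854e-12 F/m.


Smoluchowski equation: zeta = mu * eta / (eps_r * eps_0)
zeta = 3.56e-08 * 0.00096 / (76 * 8.854e-12)
zeta = 0.050789 V = 50.79 mV

50.79


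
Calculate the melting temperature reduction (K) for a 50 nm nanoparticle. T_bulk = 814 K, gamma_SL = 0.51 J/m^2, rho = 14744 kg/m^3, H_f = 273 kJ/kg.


Radius R = 50/2 = 25 nm = 2.5e-08 m
Convert H_f = 273 kJ/kg = 273000 J/kg
dT = 2 * gamma_SL * T_bulk / (rho * H_f * R)
dT = 2 * 0.51 * 814 / (14744 * 273000 * 2.5e-08)
dT = 8.3 K

8.3


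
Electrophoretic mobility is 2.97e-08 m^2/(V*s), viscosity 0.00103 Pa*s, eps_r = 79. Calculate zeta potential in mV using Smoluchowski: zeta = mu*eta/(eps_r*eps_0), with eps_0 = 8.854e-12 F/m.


Smoluchowski equation: zeta = mu * eta / (eps_r * eps_0)
zeta = 2.97e-08 * 0.00103 / (79 * 8.854e-12)
zeta = 0.043735 V = 43.73 mV

43.73


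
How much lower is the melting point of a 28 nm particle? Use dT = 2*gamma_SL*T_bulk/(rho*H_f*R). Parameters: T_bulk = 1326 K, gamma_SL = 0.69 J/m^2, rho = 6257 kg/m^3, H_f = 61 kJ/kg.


Radius R = 28/2 = 14 nm = 1.4e-08 m
Convert H_f = 61 kJ/kg = 61000 J/kg
dT = 2 * gamma_SL * T_bulk / (rho * H_f * R)
dT = 2 * 0.69 * 1326 / (6257 * 61000 * 1.4e-08)
dT = 342.5 K

342.5


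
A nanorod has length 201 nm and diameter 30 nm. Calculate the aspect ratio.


Aspect ratio AR = length / diameter
AR = 201 / 30
AR = 6.7

6.7


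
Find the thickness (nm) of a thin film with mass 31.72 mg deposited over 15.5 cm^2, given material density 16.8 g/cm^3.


Convert: m = 31.72 mg = 3.1720e-05 kg, A = 15.5 cm^2 = 1.5500e-03 m^2, rho = 16.8 g/cm^3 = 16800 kg/m^3
t = m / (A * rho)
t = 3.1720e-05 / (1.5500e-03 * 16800)
t = 1.2181e-06 m = 1218.1 nm

1218.1


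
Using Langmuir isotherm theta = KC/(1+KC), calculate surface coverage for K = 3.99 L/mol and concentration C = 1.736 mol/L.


Langmuir isotherm: theta = K*C / (1 + K*C)
K*C = 3.99 * 1.736 = 6.92664
theta = 6.92664 / (1 + 6.92664) = 6.92664 / 7.92664
theta = 0.8738

0.8738


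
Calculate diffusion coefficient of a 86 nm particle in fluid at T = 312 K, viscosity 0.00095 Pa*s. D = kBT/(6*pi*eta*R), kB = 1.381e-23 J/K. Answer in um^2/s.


Radius R = 86/2 = 43 nm = 4.3e-08 m
D = kB*T / (6*pi*eta*R)
D = 1.381e-23 * 312 / (6 * pi * 0.00095 * 4.3e-08)
D = 5.59571e-12 m^2/s = 5.596 um^2/s

5.596


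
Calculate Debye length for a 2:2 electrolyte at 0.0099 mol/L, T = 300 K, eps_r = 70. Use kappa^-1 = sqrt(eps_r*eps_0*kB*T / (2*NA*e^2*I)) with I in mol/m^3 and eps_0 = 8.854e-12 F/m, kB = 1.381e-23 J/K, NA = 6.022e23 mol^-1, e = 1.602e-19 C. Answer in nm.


Ionic strength I = 0.0099 * 2^2 * 1000 = 39.6 mol/m^3
kappa^-1 = sqrt(70 * 8.854e-12 * 1.381e-23 * 300 / (2 * 6.022e23 * (1.602e-19)^2 * 39.6))
kappa^-1 = 1.448 nm

1.448


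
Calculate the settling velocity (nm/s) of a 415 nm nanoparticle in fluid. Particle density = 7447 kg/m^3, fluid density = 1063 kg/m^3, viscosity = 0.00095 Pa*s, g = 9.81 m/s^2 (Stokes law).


Radius R = 415/2 nm = 2.075e-07 m
Density difference = 7447 - 1063 = 6384 kg/m^3
v = 2 * R^2 * (rho_p - rho_f) * g / (9 * eta)
v = 2 * (2.075e-07)^2 * 6384 * 9.81 / (9 * 0.00095)
v = 6.30757e-07 m/s = 630.7568 nm/s

630.7568


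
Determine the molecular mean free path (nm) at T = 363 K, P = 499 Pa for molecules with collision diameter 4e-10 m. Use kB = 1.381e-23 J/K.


Mean free path: lambda = kB*T / (sqrt(2) * pi * d^2 * P)
lambda = 1.381e-23 * 363 / (sqrt(2) * pi * (4e-10)^2 * 499)
lambda = 1.41324e-05 m
lambda = 14132.37 nm

14132.37


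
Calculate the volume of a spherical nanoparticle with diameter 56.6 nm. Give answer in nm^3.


Radius r = 56.6/2 = 28.3 nm
Volume V = (4/3) * pi * r^3
V = (4/3) * pi * (28.3)^3
V = 94939.71 nm^3

94939.71


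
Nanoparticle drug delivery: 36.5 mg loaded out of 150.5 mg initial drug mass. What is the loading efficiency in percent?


Drug loading efficiency = (drug loaded / drug initial) * 100
DLE = 36.5 / 150.5 * 100
DLE = 0.2425 * 100
DLE = 24.25%

24.25


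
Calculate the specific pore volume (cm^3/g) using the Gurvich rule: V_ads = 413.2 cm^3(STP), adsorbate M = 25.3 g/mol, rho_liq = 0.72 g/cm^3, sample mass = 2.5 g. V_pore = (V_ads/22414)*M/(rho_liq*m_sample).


Moles adsorbed n = V_ads / 22414 = 413.2 / 22414 = 1.843491e-02 mol
Liquid volume V_liq = n * M / rho_liq = 1.843491e-02 * 25.3 / 0.72 = 0.64778 cm^3
Specific pore volume V_pore = V_liq / m_sample = 0.64778 / 2.5
V_pore = 0.2591 cm^3/g

0.2591


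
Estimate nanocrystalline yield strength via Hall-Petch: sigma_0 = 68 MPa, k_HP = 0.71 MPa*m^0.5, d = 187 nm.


d = 187 nm = 1.87e-07 m
sqrt(d) = 0.000432435
Hall-Petch contribution = k / sqrt(d) = 0.71 / 0.000432435 = 1641.9 MPa
sigma = sigma_0 + k/sqrt(d) = 68 + 1641.9 = 1709.9 MPa

1709.9


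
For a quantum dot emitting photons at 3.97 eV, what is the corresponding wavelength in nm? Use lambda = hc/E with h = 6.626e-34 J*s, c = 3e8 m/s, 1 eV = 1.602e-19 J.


Convert energy: E = 3.97 eV = 3.97 * 1.602e-19 = 6.35994e-19 J
lambda = h*c / E = 6.626e-34 * 3e8 / 6.35994e-19
lambda = 3.1255e-07 m = 312.6 nm

312.6


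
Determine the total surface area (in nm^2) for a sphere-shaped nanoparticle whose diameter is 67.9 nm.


Radius r = 67.9/2 = 33.95 nm
Surface area SA = 4 * pi * r^2
SA = 4 * pi * (33.95)^2
SA = 14484.03 nm^2

14484.03


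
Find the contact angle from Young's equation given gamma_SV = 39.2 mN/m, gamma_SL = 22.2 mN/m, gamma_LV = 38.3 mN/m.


cos(theta) = (gamma_SV - gamma_SL) / gamma_LV
cos(theta) = (39.2 - 22.2) / 38.3
cos(theta) = 0.443864
theta = arccos(0.443864) = 63.65 degrees

63.65


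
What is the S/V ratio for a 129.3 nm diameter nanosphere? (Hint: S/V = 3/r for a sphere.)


Radius r = 129.3/2 = 64.65 nm
S/V = 3 / r = 3 / 64.65
S/V = 0.0464 nm^-1

0.0464


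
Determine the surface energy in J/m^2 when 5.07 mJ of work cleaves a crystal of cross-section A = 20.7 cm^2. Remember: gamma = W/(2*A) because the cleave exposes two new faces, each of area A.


Convert: A = 20.7 cm^2 = 0.00207 m^2, W = 5.07 mJ = 0.00507 J
Cleaving exposes two faces of area A, so total new surface = 2*A and gamma = W / (2*A)
gamma = 0.00507 / (2 * 0.00207)
gamma = 1.225 J/m^2

1.225


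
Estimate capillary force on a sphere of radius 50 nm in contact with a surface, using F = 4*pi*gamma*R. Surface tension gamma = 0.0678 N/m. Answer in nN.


Convert radius: R = 50 nm = 5e-08 m
F = 4 * pi * gamma * R
F = 4 * pi * 0.0678 * 5e-08
F = 4.26e-08 N = 42.6 nN

42.6


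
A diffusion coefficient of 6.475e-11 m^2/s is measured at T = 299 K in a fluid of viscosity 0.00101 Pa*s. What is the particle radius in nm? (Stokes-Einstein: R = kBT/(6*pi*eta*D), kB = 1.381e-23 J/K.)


Stokes-Einstein: R = kB*T / (6*pi*eta*D)
R = 1.381e-23 * 299 / (6 * pi * 0.00101 * 6.475e-11)
R = 3.34967e-09 m = 3.35 nm

3.35


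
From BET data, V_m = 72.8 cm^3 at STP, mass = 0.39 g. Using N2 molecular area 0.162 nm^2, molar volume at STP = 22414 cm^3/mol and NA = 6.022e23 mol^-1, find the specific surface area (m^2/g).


Number of moles in monolayer = V_m / 22414 = 72.8 / 22414 = 0.00324797
Number of molecules = moles * NA = 0.00324797 * 6.022e23
SA = molecules * sigma / mass
SA = (72.8 / 22414) * 6.022e23 * 0.162e-18 / 0.39
SA = 812.5 m^2/g

812.5


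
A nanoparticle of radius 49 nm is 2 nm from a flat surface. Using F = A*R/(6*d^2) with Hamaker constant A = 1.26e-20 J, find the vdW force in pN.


Convert to SI: R = 49 nm = 4.9e-08 m, d = 2 nm = 2e-09 m
F = A * R / (6 * d^2)
F = 1.26e-20 * 4.9e-08 / (6 * (2e-09)^2)
F = 2.5725e-11 N = 25.725 pN

25.725


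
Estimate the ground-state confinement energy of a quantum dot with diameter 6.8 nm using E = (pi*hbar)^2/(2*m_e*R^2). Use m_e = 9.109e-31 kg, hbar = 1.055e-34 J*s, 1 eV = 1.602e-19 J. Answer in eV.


Radius R = 6.8/2 = 3.4 nm = 3.4e-09 m
E = (pi * 1.055e-34)^2 / (2 * 9.109e-31 * (3.4e-09)^2)
E(J) = 5.2161e-21
E = E(J) / 1.602e-19 = 0.0326 eV

0.0326


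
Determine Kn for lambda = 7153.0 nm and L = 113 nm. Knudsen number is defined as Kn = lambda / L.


Knudsen number Kn = lambda / L
Kn = 7153.0 / 113
Kn = 63.3009

63.3009


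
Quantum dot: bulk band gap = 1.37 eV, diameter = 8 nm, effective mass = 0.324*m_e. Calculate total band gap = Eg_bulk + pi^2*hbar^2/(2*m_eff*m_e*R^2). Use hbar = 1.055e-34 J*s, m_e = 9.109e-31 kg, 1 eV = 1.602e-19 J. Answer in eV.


Radius R = 8/2 nm = 4e-09 m
Confinement energy dE = pi^2 * hbar^2 / (2 * m_eff * m_e * R^2)
dE = pi^2 * (1.055e-34)^2 / (2 * 0.324 * 9.109e-31 * (4e-09)^2) J, divided by 1.602e-19 J/eV
dE = 0.0726 eV
Total band gap = E_g(bulk) + dE = 1.37 + 0.0726 = 1.4426 eV

1.4426


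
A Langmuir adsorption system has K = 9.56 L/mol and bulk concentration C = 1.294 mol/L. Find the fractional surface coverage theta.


Langmuir isotherm: theta = K*C / (1 + K*C)
K*C = 9.56 * 1.294 = 12.37064
theta = 12.37064 / (1 + 12.37064) = 12.37064 / 13.37064
theta = 0.9252

0.9252


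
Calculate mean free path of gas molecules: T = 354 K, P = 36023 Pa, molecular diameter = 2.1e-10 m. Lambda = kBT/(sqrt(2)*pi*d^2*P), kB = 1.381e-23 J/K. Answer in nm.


Mean free path: lambda = kB*T / (sqrt(2) * pi * d^2 * P)
lambda = 1.381e-23 * 354 / (sqrt(2) * pi * (2.1e-10)^2 * 36023)
lambda = 6.9265e-07 m
lambda = 692.65 nm

692.65


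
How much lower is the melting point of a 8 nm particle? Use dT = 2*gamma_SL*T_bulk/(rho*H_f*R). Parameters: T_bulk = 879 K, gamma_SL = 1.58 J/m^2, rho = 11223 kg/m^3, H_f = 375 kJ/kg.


Radius R = 8/2 = 4 nm = 4e-09 m
Convert H_f = 375 kJ/kg = 375000 J/kg
dT = 2 * gamma_SL * T_bulk / (rho * H_f * R)
dT = 2 * 1.58 * 879 / (11223 * 375000 * 4e-09)
dT = 165.0 K

165.0


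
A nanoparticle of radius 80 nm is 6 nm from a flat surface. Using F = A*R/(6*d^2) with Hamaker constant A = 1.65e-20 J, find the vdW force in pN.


Convert to SI: R = 80 nm = 8e-08 m, d = 6 nm = 6e-09 m
F = A * R / (6 * d^2)
F = 1.65e-20 * 8e-08 / (6 * (6e-09)^2)
F = 6.11111e-12 N = 6.111 pN

6.111


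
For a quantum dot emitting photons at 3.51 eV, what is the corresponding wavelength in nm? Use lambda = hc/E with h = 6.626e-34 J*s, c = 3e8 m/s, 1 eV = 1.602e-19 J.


Convert energy: E = 3.51 eV = 3.51 * 1.602e-19 = 5.62302e-19 J
lambda = h*c / E = 6.626e-34 * 3e8 / 5.62302e-19
lambda = 3.53511e-07 m = 353.5 nm

353.5


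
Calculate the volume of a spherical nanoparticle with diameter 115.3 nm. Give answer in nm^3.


Radius r = 115.3/2 = 57.65 nm
Volume V = (4/3) * pi * r^3
V = (4/3) * pi * (57.65)^3
V = 802576.69 nm^3

802576.69


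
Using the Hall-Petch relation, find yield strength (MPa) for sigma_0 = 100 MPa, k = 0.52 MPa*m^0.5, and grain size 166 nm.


d = 166 nm = 1.66e-07 m
sqrt(d) = 0.000407431
Hall-Petch contribution = k / sqrt(d) = 0.52 / 0.000407431 = 1276.3 MPa
sigma = sigma_0 + k/sqrt(d) = 100 + 1276.3 = 1376.3 MPa

1376.3


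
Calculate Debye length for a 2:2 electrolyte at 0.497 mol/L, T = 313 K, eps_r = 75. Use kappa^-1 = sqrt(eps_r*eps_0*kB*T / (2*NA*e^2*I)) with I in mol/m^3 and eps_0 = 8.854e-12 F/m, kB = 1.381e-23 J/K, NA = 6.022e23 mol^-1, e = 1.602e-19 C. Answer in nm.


Ionic strength I = 0.497 * 2^2 * 1000 = 1988 mol/m^3
kappa^-1 = sqrt(75 * 8.854e-12 * 1.381e-23 * 313 / (2 * 6.022e23 * (1.602e-19)^2 * 1988))
kappa^-1 = 0.216 nm

0.216


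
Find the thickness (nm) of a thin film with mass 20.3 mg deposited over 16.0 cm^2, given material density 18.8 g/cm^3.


Convert: m = 20.3 mg = 2.0300e-05 kg, A = 16.0 cm^2 = 1.6000e-03 m^2, rho = 18.8 g/cm^3 = 18800 kg/m^3
t = m / (A * rho)
t = 2.0300e-05 / (1.6000e-03 * 18800)
t = 6.7487e-07 m = 674.9 nm

674.9


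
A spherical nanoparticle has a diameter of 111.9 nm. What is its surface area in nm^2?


Radius r = 111.9/2 = 55.95 nm
Surface area SA = 4 * pi * r^2
SA = 4 * pi * (55.95)^2
SA = 39337.8 nm^2

39337.8


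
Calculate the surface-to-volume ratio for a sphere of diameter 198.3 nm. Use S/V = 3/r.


Radius r = 198.3/2 = 99.15 nm
S/V = 3 / r = 3 / 99.15
S/V = 0.0303 nm^-1

0.0303


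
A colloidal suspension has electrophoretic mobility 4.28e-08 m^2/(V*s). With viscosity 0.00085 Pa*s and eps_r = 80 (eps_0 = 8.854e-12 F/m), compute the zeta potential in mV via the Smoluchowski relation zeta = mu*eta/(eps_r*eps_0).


Smoluchowski equation: zeta = mu * eta / (eps_r * eps_0)
zeta = 4.28e-08 * 0.00085 / (80 * 8.854e-12)
zeta = 0.051361 V = 51.36 mV

51.36


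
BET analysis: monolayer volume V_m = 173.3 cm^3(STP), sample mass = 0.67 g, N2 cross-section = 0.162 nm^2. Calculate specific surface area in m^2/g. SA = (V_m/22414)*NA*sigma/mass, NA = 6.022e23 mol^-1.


Number of moles in monolayer = V_m / 22414 = 173.3 / 22414 = 0.00773177
Number of molecules = moles * NA = 0.00773177 * 6.022e23
SA = molecules * sigma / mass
SA = (173.3 / 22414) * 6.022e23 * 0.162e-18 / 0.67
SA = 1125.8 m^2/g

1125.8


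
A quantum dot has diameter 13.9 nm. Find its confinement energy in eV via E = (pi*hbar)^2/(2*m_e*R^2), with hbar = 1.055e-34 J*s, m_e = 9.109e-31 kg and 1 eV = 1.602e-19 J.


Radius R = 13.9/2 = 6.95 nm = 6.95e-09 m
E = (pi * 1.055e-34)^2 / (2 * 9.109e-31 * (6.95e-09)^2)
E(J) = 1.24834e-21
E = E(J) / 1.602e-19 = 0.0078 eV

0.0078


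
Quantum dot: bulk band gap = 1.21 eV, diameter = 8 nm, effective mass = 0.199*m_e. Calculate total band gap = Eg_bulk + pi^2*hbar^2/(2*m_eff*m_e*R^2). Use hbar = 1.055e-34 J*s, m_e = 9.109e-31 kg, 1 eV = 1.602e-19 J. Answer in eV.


Radius R = 8/2 nm = 4e-09 m
Confinement energy dE = pi^2 * hbar^2 / (2 * m_eff * m_e * R^2)
dE = pi^2 * (1.055e-34)^2 / (2 * 0.199 * 9.109e-31 * (4e-09)^2) J, divided by 1.602e-19 J/eV
dE = 0.1182 eV
Total band gap = E_g(bulk) + dE = 1.21 + 0.1182 = 1.3282 eV

1.3282


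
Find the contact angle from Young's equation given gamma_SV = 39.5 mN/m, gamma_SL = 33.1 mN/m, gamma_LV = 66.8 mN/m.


cos(theta) = (gamma_SV - gamma_SL) / gamma_LV
cos(theta) = (39.5 - 33.1) / 66.8
cos(theta) = 0.095808
theta = arccos(0.095808) = 84.5 degrees

84.5


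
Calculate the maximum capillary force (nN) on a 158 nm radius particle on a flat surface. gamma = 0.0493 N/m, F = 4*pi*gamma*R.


Convert radius: R = 158 nm = 1.58e-07 m
F = 4 * pi * gamma * R
F = 4 * pi * 0.0493 * 1.58e-07
F = 9.78845e-08 N = 97.8845 nN

97.8845


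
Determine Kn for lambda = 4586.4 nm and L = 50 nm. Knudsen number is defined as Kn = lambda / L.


Knudsen number Kn = lambda / L
Kn = 4586.4 / 50
Kn = 91.728

91.728


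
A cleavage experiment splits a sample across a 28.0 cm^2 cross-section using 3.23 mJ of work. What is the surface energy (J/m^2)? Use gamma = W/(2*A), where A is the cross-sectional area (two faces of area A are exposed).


Convert: A = 28.0 cm^2 = 0.0028 m^2, W = 3.23 mJ = 0.00323 J
Cleaving exposes two faces of area A, so total new surface = 2*A and gamma = W / (2*A)
gamma = 0.00323 / (2 * 0.0028)
gamma = 0.577 J/m^2

0.577


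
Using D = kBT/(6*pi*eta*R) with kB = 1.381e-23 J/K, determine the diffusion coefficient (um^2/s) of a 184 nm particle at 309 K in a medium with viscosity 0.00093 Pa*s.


Radius R = 184/2 = 92 nm = 9.2e-08 m
D = kB*T / (6*pi*eta*R)
D = 1.381e-23 * 309 / (6 * pi * 0.00093 * 9.2e-08)
D = 2.64594e-12 m^2/s = 2.646 um^2/s

2.646


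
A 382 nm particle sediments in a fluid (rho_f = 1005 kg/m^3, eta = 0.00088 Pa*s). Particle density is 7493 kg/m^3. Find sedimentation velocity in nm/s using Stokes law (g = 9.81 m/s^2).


Radius R = 382/2 nm = 1.91e-07 m
Density difference = 7493 - 1005 = 6488 kg/m^3
v = 2 * R^2 * (rho_p - rho_f) * g / (9 * eta)
v = 2 * (1.91e-07)^2 * 6488 * 9.81 / (9 * 0.00088)
v = 5.86343e-07 m/s = 586.3425 nm/s

586.3425


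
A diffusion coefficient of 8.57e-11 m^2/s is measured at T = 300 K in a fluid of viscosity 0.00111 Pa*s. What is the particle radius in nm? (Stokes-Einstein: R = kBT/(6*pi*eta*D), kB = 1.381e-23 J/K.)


Stokes-Einstein: R = kB*T / (6*pi*eta*D)
R = 1.381e-23 * 300 / (6 * pi * 0.00111 * 8.57e-11)
R = 2.31052e-09 m = 2.31 nm

2.31


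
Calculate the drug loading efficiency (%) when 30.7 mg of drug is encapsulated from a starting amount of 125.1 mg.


Drug loading efficiency = (drug loaded / drug initial) * 100
DLE = 30.7 / 125.1 * 100
DLE = 0.2454 * 100
DLE = 24.54%

24.54


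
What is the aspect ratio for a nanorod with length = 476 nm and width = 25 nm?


Aspect ratio AR = length / diameter
AR = 476 / 25
AR = 19.04

19.04


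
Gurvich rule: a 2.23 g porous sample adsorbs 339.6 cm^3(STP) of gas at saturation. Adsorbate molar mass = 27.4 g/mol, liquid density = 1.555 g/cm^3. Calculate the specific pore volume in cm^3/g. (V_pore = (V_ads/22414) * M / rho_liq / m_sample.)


Moles adsorbed n = V_ads / 22414 = 339.6 / 22414 = 1.515124e-02 mol
Liquid volume V_liq = n * M / rho_liq = 1.515124e-02 * 27.4 / 1.555 = 0.26697 cm^3
Specific pore volume V_pore = V_liq / m_sample = 0.26697 / 2.23
V_pore = 0.1197 cm^3/g

0.1197


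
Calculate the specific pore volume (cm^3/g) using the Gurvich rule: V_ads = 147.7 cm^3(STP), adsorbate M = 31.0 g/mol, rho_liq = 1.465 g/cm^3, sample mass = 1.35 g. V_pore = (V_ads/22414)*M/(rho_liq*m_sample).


Moles adsorbed n = V_ads / 22414 = 147.7 / 22414 = 6.589631e-03 mol
Liquid volume V_liq = n * M / rho_liq = 6.589631e-03 * 31.0 / 1.465 = 0.13944 cm^3
Specific pore volume V_pore = V_liq / m_sample = 0.13944 / 1.35
V_pore = 0.1033 cm^3/g

0.1033


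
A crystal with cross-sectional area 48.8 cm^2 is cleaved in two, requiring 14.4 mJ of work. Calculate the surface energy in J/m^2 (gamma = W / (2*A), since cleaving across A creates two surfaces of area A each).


Convert: A = 48.8 cm^2 = 0.00488 m^2, W = 14.4 mJ = 0.0144 J
Cleaving exposes two faces of area A, so total new surface = 2*A and gamma = W / (2*A)
gamma = 0.0144 / (2 * 0.00488)
gamma = 1.475 J/m^2

1.475


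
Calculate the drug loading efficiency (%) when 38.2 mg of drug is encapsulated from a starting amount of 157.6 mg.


Drug loading efficiency = (drug loaded / drug initial) * 100
DLE = 38.2 / 157.6 * 100
DLE = 0.2424 * 100
DLE = 24.24%

24.24


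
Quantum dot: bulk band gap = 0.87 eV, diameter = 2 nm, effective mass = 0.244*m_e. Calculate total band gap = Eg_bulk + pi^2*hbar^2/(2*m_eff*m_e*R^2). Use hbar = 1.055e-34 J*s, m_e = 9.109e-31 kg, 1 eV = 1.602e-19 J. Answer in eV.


Radius R = 2/2 nm = 1e-09 m
Confinement energy dE = pi^2 * hbar^2 / (2 * m_eff * m_e * R^2)
dE = pi^2 * (1.055e-34)^2 / (2 * 0.244 * 9.109e-31 * (1e-09)^2) J, divided by 1.602e-19 J/eV
dE = 1.5426 eV
Total band gap = E_g(bulk) + dE = 0.87 + 1.5426 = 2.4126 eV

2.4126


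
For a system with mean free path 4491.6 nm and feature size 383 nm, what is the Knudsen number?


Knudsen number Kn = lambda / L
Kn = 4491.6 / 383
Kn = 11.7274

11.7274


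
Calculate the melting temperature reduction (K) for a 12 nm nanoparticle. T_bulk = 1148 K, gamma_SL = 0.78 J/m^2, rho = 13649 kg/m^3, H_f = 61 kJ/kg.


Radius R = 12/2 = 6 nm = 6e-09 m
Convert H_f = 61 kJ/kg = 61000 J/kg
dT = 2 * gamma_SL * T_bulk / (rho * H_f * R)
dT = 2 * 0.78 * 1148 / (13649 * 61000 * 6e-09)
dT = 358.5 K

358.5


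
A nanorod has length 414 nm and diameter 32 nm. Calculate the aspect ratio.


Aspect ratio AR = length / diameter
AR = 414 / 32
AR = 12.94

12.94


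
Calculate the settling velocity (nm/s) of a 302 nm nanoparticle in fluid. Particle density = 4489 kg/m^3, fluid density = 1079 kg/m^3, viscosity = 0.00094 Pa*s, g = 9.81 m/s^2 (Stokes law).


Radius R = 302/2 nm = 1.51e-07 m
Density difference = 4489 - 1079 = 3410 kg/m^3
v = 2 * R^2 * (rho_p - rho_f) * g / (9 * eta)
v = 2 * (1.51e-07)^2 * 3410 * 9.81 / (9 * 0.00094)
v = 1.80317e-07 m/s = 180.3171 nm/s

180.3171


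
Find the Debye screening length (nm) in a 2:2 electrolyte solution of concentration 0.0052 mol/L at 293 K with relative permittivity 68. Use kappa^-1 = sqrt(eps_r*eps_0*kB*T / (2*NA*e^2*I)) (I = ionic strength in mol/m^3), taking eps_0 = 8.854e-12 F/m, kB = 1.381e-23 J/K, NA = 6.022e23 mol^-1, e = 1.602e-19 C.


Ionic strength I = 0.0052 * 2^2 * 1000 = 20.8 mol/m^3
kappa^-1 = sqrt(68 * 8.854e-12 * 1.381e-23 * 293 / (2 * 6.022e23 * (1.602e-19)^2 * 20.8))
kappa^-1 = 1.947 nm

1.947


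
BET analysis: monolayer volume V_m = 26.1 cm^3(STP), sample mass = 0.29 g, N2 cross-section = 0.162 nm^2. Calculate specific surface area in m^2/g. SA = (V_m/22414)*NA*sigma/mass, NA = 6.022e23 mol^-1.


Number of moles in monolayer = V_m / 22414 = 26.1 / 22414 = 0.00116445
Number of molecules = moles * NA = 0.00116445 * 6.022e23
SA = molecules * sigma / mass
SA = (26.1 / 22414) * 6.022e23 * 0.162e-18 / 0.29
SA = 391.7 m^2/g

391.7


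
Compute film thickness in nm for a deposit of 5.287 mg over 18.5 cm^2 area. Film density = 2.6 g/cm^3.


Convert: m = 5.287 mg = 5.2870e-06 kg, A = 18.5 cm^2 = 1.8500e-03 m^2, rho = 2.6 g/cm^3 = 2600 kg/m^3
t = m / (A * rho)
t = 5.2870e-06 / (1.8500e-03 * 2600)
t = 1.0992e-06 m = 1099.2 nm

1099.2


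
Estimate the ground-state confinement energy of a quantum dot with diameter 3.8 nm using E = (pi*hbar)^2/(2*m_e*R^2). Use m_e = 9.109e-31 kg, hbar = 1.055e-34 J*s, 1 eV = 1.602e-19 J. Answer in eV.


Radius R = 3.8/2 = 1.9 nm = 1.9e-09 m
E = (pi * 1.055e-34)^2 / (2 * 9.109e-31 * (1.9e-09)^2)
E(J) = 1.67031e-20
E = E(J) / 1.602e-19 = 0.1043 eV

0.1043


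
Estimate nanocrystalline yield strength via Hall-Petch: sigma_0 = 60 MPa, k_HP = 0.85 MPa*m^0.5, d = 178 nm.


d = 178 nm = 1.78e-07 m
sqrt(d) = 0.0004219005
Hall-Petch contribution = k / sqrt(d) = 0.85 / 0.0004219005 = 2014.7 MPa
sigma = sigma_0 + k/sqrt(d) = 60 + 2014.7 = 2074.7 MPa

2074.7


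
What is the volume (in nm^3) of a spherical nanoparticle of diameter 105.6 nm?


Radius r = 105.6/2 = 52.8 nm
Volume V = (4/3) * pi * r^3
V = (4/3) * pi * (52.8)^3
V = 616581.34 nm^3

616581.34


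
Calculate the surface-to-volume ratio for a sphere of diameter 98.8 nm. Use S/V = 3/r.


Radius r = 98.8/2 = 49.4 nm
S/V = 3 / r = 3 / 49.4
S/V = 0.0607 nm^-1

0.0607


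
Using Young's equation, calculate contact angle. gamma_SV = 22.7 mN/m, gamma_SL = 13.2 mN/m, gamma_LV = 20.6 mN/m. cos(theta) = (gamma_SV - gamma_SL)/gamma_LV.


cos(theta) = (gamma_SV - gamma_SL) / gamma_LV
cos(theta) = (22.7 - 13.2) / 20.6
cos(theta) = 0.461165
theta = arccos(0.461165) = 62.54 degrees

62.54


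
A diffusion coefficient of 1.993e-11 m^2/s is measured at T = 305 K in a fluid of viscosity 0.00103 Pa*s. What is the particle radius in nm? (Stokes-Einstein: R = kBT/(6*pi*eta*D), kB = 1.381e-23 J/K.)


Stokes-Einstein: R = kB*T / (6*pi*eta*D)
R = 1.381e-23 * 305 / (6 * pi * 0.00103 * 1.993e-11)
R = 1.08855e-08 m = 10.89 nm

10.89


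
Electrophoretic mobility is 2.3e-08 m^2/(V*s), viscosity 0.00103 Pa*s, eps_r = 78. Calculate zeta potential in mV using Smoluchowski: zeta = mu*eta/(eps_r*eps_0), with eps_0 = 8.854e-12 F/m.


Smoluchowski equation: zeta = mu * eta / (eps_r * eps_0)
zeta = 2.3e-08 * 0.00103 / (78 * 8.854e-12)
zeta = 0.034303 V = 34.3 mV

34.3


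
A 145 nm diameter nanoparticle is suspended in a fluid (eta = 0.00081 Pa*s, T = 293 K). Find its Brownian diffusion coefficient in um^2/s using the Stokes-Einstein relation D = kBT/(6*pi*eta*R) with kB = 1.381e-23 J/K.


Radius R = 145/2 = 72.5 nm = 7.25e-08 m
D = kB*T / (6*pi*eta*R)
D = 1.381e-23 * 293 / (6 * pi * 0.00081 * 7.25e-08)
D = 3.65542e-12 m^2/s = 3.655 um^2/s

3.655


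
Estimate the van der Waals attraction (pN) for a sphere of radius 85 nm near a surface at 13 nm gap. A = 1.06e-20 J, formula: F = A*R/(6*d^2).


Convert to SI: R = 85 nm = 8.5e-08 m, d = 13 nm = 1.3e-08 m
F = A * R / (6 * d^2)
F = 1.06e-20 * 8.5e-08 / (6 * (1.3e-08)^2)
F = 8.8856e-13 N = 0.889 pN

0.889


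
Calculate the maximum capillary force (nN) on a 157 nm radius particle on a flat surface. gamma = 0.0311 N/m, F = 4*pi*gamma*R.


Convert radius: R = 157 nm = 1.57e-07 m
F = 4 * pi * gamma * R
F = 4 * pi * 0.0311 * 1.57e-07
F = 6.13578e-08 N = 61.3578 nN

61.3578


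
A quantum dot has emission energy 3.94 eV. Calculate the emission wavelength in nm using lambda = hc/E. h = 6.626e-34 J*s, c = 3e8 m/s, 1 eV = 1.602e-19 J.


Convert energy: E = 3.94 eV = 3.94 * 1.602e-19 = 6.31188e-19 J
lambda = h*c / E = 6.626e-34 * 3e8 / 6.31188e-19
lambda = 3.1493e-07 m = 314.9 nm

314.9


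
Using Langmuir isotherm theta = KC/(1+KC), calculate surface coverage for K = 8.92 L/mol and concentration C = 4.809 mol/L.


Langmuir isotherm: theta = K*C / (1 + K*C)
K*C = 8.92 * 4.809 = 42.89628
theta = 42.89628 / (1 + 42.89628) = 42.89628 / 43.89628
theta = 0.9772

0.9772


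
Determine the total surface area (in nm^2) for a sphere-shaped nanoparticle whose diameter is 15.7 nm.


Radius r = 15.7/2 = 7.85 nm
Surface area SA = 4 * pi * r^2
SA = 4 * pi * (7.85)^2
SA = 774.37 nm^2

774.37


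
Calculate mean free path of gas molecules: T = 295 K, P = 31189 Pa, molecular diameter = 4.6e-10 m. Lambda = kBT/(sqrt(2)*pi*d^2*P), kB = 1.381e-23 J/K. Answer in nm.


Mean free path: lambda = kB*T / (sqrt(2) * pi * d^2 * P)
lambda = 1.381e-23 * 295 / (sqrt(2) * pi * (4.6e-10)^2 * 31189)
lambda = 1.38942e-07 m
lambda = 138.94 nm

138.94


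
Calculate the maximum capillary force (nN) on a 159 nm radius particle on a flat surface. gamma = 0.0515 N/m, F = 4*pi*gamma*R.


Convert radius: R = 159 nm = 1.59e-07 m
F = 4 * pi * gamma * R
F = 4 * pi * 0.0515 * 1.59e-07
F = 1.029e-07 N = 102.8997 nN

102.8997


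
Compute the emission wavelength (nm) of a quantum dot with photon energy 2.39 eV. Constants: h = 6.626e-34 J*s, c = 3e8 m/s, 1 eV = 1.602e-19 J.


Convert energy: E = 2.39 eV = 2.39 * 1.602e-19 = 3.82878e-19 J
lambda = h*c / E = 6.626e-34 * 3e8 / 3.82878e-19
lambda = 5.19173e-07 m = 519.2 nm

519.2


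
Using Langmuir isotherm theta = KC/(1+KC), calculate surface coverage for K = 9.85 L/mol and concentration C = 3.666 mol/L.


Langmuir isotherm: theta = K*C / (1 + K*C)
K*C = 9.85 * 3.666 = 36.1101
theta = 36.1101 / (1 + 36.1101) = 36.1101 / 37.1101
theta = 0.9731

0.9731


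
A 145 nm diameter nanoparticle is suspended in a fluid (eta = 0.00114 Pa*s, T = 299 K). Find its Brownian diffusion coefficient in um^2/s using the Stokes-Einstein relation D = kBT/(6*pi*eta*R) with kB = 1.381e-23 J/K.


Radius R = 145/2 = 72.5 nm = 7.25e-08 m
D = kB*T / (6*pi*eta*R)
D = 1.381e-23 * 299 / (6 * pi * 0.00114 * 7.25e-08)
D = 2.65046e-12 m^2/s = 2.65 um^2/s

2.65


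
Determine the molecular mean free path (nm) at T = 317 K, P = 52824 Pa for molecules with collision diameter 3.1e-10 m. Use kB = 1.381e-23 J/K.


Mean free path: lambda = kB*T / (sqrt(2) * pi * d^2 * P)
lambda = 1.381e-23 * 317 / (sqrt(2) * pi * (3.1e-10)^2 * 52824)
lambda = 1.94104e-07 m
lambda = 194.1 nm

194.1


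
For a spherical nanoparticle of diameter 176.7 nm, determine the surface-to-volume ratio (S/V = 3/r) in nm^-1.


Radius r = 176.7/2 = 88.35 nm
S/V = 3 / r = 3 / 88.35
S/V = 0.034 nm^-1

0.034


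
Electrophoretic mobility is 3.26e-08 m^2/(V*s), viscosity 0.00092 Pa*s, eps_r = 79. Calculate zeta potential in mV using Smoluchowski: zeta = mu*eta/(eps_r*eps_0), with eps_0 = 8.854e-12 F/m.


Smoluchowski equation: zeta = mu * eta / (eps_r * eps_0)
zeta = 3.26e-08 * 0.00092 / (79 * 8.854e-12)
zeta = 0.042878 V = 42.88 mV

42.88


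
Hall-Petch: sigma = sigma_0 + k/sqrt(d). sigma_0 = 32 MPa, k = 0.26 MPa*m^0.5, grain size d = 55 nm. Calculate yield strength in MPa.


d = 55 nm = 5.5e-08 m
sqrt(d) = 0.0002345208
Hall-Petch contribution = k / sqrt(d) = 0.26 / 0.0002345208 = 1108.6 MPa
sigma = sigma_0 + k/sqrt(d) = 32 + 1108.6 = 1140.6 MPa

1140.6


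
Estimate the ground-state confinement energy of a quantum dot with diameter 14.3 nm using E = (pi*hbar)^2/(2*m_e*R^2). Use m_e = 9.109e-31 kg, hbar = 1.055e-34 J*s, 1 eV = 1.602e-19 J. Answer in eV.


Radius R = 14.3/2 = 7.15 nm = 7.15e-09 m
E = (pi * 1.055e-34)^2 / (2 * 9.109e-31 * (7.15e-09)^2)
E(J) = 1.17948e-21
E = E(J) / 1.602e-19 = 0.0074 eV

0.0074


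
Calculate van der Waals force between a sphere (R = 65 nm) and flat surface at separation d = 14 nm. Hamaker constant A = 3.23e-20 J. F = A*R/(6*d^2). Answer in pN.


Convert to SI: R = 65 nm = 6.5e-08 m, d = 14 nm = 1.4e-08 m
F = A * R / (6 * d^2)
F = 3.23e-20 * 6.5e-08 / (6 * (1.4e-08)^2)
F = 1.78529e-12 N = 1.785 pN

1.785


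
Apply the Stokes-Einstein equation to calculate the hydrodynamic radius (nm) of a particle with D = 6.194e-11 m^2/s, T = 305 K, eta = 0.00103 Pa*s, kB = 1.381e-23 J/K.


Stokes-Einstein: R = kB*T / (6*pi*eta*D)
R = 1.381e-23 * 305 / (6 * pi * 0.00103 * 6.194e-11)
R = 3.50255e-09 m = 3.5 nm

3.5


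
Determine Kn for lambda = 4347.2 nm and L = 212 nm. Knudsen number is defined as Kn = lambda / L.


Knudsen number Kn = lambda / L
Kn = 4347.2 / 212
Kn = 20.5057

20.5057


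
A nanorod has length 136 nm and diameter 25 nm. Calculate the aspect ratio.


Aspect ratio AR = length / diameter
AR = 136 / 25
AR = 5.44

5.44


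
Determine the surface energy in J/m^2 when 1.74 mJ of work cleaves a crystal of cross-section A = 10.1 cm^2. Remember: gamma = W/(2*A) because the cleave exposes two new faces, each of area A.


Convert: A = 10.1 cm^2 = 0.00101 m^2, W = 1.74 mJ = 0.00174 J
Cleaving exposes two faces of area A, so total new surface = 2*A and gamma = W / (2*A)
gamma = 0.00174 / (2 * 0.00101)
gamma = 0.861 J/m^2

0.861


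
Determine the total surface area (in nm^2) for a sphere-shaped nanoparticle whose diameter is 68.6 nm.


Radius r = 68.6/2 = 34.3 nm
Surface area SA = 4 * pi * r^2
SA = 4 * pi * (34.3)^2
SA = 14784.21 nm^2

14784.21


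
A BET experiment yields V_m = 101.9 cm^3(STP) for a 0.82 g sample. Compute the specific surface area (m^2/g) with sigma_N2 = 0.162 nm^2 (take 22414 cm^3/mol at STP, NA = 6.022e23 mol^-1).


Number of moles in monolayer = V_m / 22414 = 101.9 / 22414 = 0.00454627
Number of molecules = moles * NA = 0.00454627 * 6.022e23
SA = molecules * sigma / mass
SA = (101.9 / 22414) * 6.022e23 * 0.162e-18 / 0.82
SA = 540.9 m^2/g

540.9


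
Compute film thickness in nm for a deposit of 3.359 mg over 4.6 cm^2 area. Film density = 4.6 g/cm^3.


Convert: m = 3.359 mg = 3.3590e-06 kg, A = 4.6 cm^2 = 4.6000e-04 m^2, rho = 4.6 g/cm^3 = 4600 kg/m^3
t = m / (A * rho)
t = 3.3590e-06 / (4.6000e-04 * 4600)
t = 1.5874e-06 m = 1587.4 nm

1587.4


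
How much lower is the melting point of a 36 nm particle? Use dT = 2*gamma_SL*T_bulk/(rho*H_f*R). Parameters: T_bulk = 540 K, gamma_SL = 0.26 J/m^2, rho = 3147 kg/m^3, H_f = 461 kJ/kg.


Radius R = 36/2 = 18 nm = 1.8e-08 m
Convert H_f = 461 kJ/kg = 461000 J/kg
dT = 2 * gamma_SL * T_bulk / (rho * H_f * R)
dT = 2 * 0.26 * 540 / (3147 * 461000 * 1.8e-08)
dT = 10.8 K

10.8


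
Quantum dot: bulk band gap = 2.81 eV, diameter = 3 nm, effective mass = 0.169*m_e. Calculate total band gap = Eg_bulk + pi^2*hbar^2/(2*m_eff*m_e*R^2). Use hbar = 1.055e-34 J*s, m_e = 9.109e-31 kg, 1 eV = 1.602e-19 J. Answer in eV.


Radius R = 3/2 nm = 1.5e-09 m
Confinement energy dE = pi^2 * hbar^2 / (2 * m_eff * m_e * R^2)
dE = pi^2 * (1.055e-34)^2 / (2 * 0.169 * 9.109e-31 * (1.5e-09)^2) J, divided by 1.602e-19 J/eV
dE = 0.9899 eV
Total band gap = E_g(bulk) + dE = 2.81 + 0.9899 = 3.7999 eV

3.7999


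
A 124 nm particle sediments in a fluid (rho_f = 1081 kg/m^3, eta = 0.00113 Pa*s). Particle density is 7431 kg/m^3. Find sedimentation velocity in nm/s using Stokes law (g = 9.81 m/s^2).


Radius R = 124/2 nm = 6.2e-08 m
Density difference = 7431 - 1081 = 6350 kg/m^3
v = 2 * R^2 * (rho_p - rho_f) * g / (9 * eta)
v = 2 * (6.2e-08)^2 * 6350 * 9.81 / (9 * 0.00113)
v = 4.70907e-08 m/s = 47.0907 nm/s

47.0907


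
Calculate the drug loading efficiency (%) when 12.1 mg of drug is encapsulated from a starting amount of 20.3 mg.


Drug loading efficiency = (drug loaded / drug initial) * 100
DLE = 12.1 / 20.3 * 100
DLE = 0.5961 * 100
DLE = 59.61%

59.61


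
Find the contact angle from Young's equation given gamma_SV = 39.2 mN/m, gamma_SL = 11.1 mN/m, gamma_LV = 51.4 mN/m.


cos(theta) = (gamma_SV - gamma_SL) / gamma_LV
cos(theta) = (39.2 - 11.1) / 51.4
cos(theta) = 0.546693
theta = arccos(0.546693) = 56.86 degrees

56.86


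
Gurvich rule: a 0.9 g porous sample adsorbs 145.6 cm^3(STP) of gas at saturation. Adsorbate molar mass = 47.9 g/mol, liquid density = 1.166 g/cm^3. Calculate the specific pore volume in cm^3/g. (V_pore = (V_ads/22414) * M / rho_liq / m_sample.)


Moles adsorbed n = V_ads / 22414 = 145.6 / 22414 = 6.495940e-03 mol
Liquid volume V_liq = n * M / rho_liq = 6.495940e-03 * 47.9 / 1.166 = 0.26686 cm^3
Specific pore volume V_pore = V_liq / m_sample = 0.26686 / 0.9
V_pore = 0.2965 cm^3/g

0.2965


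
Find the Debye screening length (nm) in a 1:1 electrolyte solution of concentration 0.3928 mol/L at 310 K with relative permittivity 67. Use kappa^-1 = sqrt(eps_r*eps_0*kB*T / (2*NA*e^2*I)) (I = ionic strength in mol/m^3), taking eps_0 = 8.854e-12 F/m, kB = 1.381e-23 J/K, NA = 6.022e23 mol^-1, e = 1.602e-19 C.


Ionic strength I = 0.3928 * 1^2 * 1000 = 392.8 mol/m^3
kappa^-1 = sqrt(67 * 8.854e-12 * 1.381e-23 * 310 / (2 * 6.022e23 * (1.602e-19)^2 * 392.8))
kappa^-1 = 0.457 nm

0.457


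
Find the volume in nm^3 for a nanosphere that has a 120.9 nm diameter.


Radius r = 120.9/2 = 60.45 nm
Volume V = (4/3) * pi * r^3
V = (4/3) * pi * (60.45)^3
V = 925289.27 nm^3

925289.27


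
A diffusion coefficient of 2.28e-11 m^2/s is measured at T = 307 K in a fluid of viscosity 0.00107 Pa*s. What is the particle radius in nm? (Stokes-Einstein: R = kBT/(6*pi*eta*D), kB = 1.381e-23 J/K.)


Stokes-Einstein: R = kB*T / (6*pi*eta*D)
R = 1.381e-23 * 307 / (6 * pi * 0.00107 * 2.28e-11)
R = 9.2196e-09 m = 9.22 nm

9.22


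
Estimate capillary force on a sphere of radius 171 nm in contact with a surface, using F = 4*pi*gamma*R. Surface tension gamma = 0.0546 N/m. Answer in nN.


Convert radius: R = 171 nm = 1.71e-07 m
F = 4 * pi * gamma * R
F = 4 * pi * 0.0546 * 1.71e-07
F = 1.17327e-07 N = 117.3272 nN

117.3272


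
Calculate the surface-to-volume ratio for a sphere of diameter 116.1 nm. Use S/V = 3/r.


Radius r = 116.1/2 = 58.05 nm
S/V = 3 / r = 3 / 58.05
S/V = 0.0517 nm^-1

0.0517


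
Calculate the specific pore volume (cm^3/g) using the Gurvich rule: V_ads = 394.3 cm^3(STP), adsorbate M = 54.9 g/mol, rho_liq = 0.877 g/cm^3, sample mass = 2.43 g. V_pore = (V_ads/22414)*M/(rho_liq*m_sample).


Moles adsorbed n = V_ads / 22414 = 394.3 / 22414 = 1.759168e-02 mol
Liquid volume V_liq = n * M / rho_liq = 1.759168e-02 * 54.9 / 0.877 = 1.10124 cm^3
Specific pore volume V_pore = V_liq / m_sample = 1.10124 / 2.43
V_pore = 0.4532 cm^3/g

0.4532


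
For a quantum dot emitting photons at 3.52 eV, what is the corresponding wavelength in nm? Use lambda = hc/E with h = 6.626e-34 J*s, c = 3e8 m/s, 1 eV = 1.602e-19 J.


Convert energy: E = 3.52 eV = 3.52 * 1.602e-19 = 5.63904e-19 J
lambda = h*c / E = 6.626e-34 * 3e8 / 5.63904e-19
lambda = 3.52507e-07 m = 352.5 nm

352.5


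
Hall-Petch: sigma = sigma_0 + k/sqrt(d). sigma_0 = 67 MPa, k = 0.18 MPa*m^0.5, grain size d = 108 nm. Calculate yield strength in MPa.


d = 108 nm = 1.08e-07 m
sqrt(d) = 0.0003286335
Hall-Petch contribution = k / sqrt(d) = 0.18 / 0.0003286335 = 547.7 MPa
sigma = sigma_0 + k/sqrt(d) = 67 + 547.7 = 614.7 MPa

614.7


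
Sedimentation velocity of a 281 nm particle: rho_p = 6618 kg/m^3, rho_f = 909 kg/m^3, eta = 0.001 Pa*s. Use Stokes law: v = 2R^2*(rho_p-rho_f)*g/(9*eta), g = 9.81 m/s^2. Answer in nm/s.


Radius R = 281/2 nm = 1.405e-07 m
Density difference = 6618 - 909 = 5709 kg/m^3
v = 2 * R^2 * (rho_p - rho_f) * g / (9 * eta)
v = 2 * (1.405e-07)^2 * 5709 * 9.81 / (9 * 0.001)
v = 2.4568e-07 m/s = 245.6797 nm/s

245.6797


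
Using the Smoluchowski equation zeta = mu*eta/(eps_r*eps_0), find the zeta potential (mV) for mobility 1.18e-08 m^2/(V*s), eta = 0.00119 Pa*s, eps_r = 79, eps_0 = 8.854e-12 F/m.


Smoluchowski equation: zeta = mu * eta / (eps_r * eps_0)
zeta = 1.18e-08 * 0.00119 / (79 * 8.854e-12)
zeta = 0.020075 V = 20.08 mV

20.08


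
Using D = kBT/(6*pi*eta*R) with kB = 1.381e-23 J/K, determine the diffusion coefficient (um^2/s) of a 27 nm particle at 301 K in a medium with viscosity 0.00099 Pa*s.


Radius R = 27/2 = 13.5 nm = 1.35e-08 m
D = kB*T / (6*pi*eta*R)
D = 1.381e-23 * 301 / (6 * pi * 0.00099 * 1.35e-08)
D = 1.65002e-11 m^2/s = 16.5 um^2/s

16.5


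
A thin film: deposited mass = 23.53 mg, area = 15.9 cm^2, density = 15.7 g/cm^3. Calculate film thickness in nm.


Convert: m = 23.53 mg = 2.3530e-05 kg, A = 15.9 cm^2 = 1.5900e-03 m^2, rho = 15.7 g/cm^3 = 15700 kg/m^3
t = m / (A * rho)
t = 2.3530e-05 / (1.5900e-03 * 15700)
t = 9.4260e-07 m = 942.6 nm

942.6
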